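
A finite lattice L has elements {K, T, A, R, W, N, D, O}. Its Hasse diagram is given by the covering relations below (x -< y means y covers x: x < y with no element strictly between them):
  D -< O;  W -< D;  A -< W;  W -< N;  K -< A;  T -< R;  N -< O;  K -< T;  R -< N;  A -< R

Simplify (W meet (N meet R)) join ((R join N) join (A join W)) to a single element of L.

N

N ∧ R = R
W ∧ R = A
R ∨ N = N
A ∨ W = W
N ∨ W = N
A ∨ N = N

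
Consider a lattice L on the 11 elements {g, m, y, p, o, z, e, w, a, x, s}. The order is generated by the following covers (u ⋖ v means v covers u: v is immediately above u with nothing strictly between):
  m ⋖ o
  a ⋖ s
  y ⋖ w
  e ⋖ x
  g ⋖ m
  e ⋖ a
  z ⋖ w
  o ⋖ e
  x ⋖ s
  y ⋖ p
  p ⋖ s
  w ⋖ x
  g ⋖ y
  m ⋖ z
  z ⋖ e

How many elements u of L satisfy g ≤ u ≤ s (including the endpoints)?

The interval [g, s] = {a, e, g, m, o, p, s, w, x, y, z}, which has 11 elements.

11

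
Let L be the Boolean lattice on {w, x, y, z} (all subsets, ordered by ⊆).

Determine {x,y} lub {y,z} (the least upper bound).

{x,y,z}

Under ⊆, join is union: {x,y} ∪ {y,z} = {x,y,z}.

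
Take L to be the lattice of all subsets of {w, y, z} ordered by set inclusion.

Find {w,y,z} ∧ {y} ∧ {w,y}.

Under ⊆, meet is intersection: {w,y,z} ∩ {y} ∩ {w,y} = {y}.

{y}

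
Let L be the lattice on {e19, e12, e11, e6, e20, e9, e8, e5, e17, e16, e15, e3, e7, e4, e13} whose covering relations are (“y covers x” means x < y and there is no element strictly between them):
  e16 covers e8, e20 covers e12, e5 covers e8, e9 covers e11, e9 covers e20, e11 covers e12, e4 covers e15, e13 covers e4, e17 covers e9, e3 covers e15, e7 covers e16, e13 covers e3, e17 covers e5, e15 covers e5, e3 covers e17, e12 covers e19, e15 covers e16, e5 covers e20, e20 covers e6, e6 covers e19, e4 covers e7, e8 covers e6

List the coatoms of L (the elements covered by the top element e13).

The coatoms are exactly the elements covered by e13: e3, e4.

e3, e4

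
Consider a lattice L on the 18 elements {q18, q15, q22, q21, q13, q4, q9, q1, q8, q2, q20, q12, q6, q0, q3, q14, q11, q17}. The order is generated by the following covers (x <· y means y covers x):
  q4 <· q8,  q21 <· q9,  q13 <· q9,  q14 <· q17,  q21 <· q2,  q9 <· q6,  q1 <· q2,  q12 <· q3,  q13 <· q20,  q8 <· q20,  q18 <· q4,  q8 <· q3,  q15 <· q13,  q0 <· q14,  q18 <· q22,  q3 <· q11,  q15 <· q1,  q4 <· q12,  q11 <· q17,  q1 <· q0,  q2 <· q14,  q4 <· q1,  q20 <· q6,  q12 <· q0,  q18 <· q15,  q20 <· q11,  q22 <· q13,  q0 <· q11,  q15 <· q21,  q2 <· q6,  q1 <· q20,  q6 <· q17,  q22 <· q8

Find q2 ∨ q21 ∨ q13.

q6

Common upper bounds of {q2, q21, q13}: q17, q6.
The least among these is q6.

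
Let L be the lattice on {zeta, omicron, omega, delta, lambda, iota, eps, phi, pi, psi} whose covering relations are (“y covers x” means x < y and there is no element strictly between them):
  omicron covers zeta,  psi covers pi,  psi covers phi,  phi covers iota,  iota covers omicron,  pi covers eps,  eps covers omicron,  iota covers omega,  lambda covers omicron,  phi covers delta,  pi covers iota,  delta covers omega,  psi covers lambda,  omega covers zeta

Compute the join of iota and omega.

iota

Common upper bounds of {iota, omega}: iota, phi, pi, psi.
The least among these is iota.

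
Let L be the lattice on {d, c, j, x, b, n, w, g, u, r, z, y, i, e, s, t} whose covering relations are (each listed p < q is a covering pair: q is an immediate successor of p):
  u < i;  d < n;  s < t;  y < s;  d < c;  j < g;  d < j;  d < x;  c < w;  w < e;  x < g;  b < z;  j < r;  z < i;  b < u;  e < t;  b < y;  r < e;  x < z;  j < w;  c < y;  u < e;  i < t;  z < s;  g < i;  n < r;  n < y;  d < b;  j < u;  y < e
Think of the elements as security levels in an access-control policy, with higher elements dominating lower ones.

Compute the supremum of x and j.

g

Common upper bounds of {x, j}: g, i, t.
The least among these is g.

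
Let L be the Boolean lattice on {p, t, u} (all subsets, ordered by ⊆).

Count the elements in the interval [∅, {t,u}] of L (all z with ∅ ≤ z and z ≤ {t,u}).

4

The interval [∅, {t,u}] = {{t,u}, {t}, {u}, ∅}, which has 4 elements.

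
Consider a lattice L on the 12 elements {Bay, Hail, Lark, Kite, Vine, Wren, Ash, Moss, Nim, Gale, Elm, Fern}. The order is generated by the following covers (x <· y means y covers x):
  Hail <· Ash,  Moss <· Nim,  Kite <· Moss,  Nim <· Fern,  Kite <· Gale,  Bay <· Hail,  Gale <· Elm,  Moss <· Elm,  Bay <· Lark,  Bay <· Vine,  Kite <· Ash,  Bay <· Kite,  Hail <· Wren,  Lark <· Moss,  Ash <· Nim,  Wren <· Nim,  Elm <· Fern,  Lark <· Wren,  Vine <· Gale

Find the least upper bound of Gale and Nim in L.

Fern

Common upper bounds of {Gale, Nim}: Fern.
The least among these is Fern.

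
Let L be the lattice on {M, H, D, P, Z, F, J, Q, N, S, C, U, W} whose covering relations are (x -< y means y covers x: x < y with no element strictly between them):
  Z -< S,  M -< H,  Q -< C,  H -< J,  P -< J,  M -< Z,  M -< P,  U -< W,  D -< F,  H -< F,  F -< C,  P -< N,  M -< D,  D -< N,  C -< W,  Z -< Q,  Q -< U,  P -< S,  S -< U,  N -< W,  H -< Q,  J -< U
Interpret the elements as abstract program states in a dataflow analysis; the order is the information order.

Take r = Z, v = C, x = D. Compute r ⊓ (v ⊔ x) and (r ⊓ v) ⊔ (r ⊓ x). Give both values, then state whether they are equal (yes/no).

Z; Z; yes

v ⊔ x = C, so r ⊓ (v ⊔ x) = Z ⊓ C = Z.
r ⊓ v = Z and r ⊓ x = M, so (r ⊓ v) ⊔ (r ⊓ x) = Z ⊔ M = Z.
Equal: yes.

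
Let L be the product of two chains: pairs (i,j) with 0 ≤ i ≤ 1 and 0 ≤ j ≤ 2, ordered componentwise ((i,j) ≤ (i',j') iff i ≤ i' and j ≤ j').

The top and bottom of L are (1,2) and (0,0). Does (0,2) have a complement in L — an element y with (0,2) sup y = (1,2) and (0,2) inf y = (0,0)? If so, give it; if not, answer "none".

(1,0)

Need y with (0,2) ∨ y = (1,2) and (0,2) ∧ y = (0,0).
Checking each element gives: (1,0).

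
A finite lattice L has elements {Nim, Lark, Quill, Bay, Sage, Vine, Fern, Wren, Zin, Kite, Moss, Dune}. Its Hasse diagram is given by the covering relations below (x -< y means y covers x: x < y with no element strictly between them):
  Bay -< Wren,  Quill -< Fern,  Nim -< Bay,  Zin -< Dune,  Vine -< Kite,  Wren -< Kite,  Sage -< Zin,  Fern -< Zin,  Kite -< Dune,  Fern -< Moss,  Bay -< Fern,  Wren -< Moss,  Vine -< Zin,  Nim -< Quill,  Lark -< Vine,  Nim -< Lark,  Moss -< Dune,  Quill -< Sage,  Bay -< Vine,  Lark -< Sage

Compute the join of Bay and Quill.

Fern

Common upper bounds of {Bay, Quill}: Dune, Fern, Moss, Zin.
The least among these is Fern.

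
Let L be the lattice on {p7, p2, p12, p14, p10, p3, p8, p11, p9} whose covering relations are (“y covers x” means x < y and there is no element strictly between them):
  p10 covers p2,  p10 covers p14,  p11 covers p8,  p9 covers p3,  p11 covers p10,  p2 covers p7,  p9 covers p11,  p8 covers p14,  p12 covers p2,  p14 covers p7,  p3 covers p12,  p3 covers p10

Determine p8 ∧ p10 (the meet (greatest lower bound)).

Common lower bounds of {p8, p10}: p14, p7.
The greatest among these is p14.

p14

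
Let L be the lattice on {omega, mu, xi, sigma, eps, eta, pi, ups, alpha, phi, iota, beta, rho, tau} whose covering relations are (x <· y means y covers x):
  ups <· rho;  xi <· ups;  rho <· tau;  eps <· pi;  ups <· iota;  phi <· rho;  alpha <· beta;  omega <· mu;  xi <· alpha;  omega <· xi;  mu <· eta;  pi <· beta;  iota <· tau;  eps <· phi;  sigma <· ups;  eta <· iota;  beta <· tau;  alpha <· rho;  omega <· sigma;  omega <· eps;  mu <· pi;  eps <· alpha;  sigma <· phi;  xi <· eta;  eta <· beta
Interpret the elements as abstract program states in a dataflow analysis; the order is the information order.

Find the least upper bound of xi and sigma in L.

ups

Common upper bounds of {xi, sigma}: iota, rho, tau, ups.
The least among these is ups.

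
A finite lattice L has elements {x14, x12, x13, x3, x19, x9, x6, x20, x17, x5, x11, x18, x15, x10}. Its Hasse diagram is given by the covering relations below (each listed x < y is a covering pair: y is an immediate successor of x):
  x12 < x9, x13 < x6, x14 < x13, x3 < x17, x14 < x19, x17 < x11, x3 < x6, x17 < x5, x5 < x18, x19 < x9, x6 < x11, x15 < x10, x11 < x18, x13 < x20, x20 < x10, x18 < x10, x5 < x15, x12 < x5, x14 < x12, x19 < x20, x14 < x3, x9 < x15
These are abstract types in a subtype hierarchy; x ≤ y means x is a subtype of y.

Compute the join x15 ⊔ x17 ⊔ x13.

Common upper bounds of {x15, x17, x13}: x10.
The least among these is x10.

x10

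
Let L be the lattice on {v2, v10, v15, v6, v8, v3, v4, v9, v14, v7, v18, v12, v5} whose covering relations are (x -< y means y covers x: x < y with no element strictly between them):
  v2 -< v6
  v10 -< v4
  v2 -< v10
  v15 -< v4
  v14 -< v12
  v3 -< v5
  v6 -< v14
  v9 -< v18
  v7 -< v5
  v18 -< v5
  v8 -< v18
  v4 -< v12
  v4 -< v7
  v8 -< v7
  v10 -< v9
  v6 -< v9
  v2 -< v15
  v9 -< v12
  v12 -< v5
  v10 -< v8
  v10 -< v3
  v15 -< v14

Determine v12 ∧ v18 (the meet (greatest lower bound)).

Common lower bounds of {v12, v18}: v10, v2, v6, v9.
The greatest among these is v9.

v9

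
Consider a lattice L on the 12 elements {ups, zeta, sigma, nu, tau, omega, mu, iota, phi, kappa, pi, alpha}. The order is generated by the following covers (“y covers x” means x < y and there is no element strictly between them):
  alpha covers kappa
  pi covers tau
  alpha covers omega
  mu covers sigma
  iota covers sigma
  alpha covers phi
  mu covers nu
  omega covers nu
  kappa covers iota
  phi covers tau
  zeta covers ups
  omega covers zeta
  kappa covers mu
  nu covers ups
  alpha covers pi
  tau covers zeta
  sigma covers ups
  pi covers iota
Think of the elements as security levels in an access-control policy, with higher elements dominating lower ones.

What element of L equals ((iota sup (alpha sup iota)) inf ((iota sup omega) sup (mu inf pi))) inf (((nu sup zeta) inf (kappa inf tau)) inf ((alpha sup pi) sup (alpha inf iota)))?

ups

alpha ∨ iota = alpha
iota ∨ alpha = alpha
iota ∨ omega = alpha
mu ∧ pi = sigma
alpha ∨ sigma = alpha
alpha ∧ alpha = alpha
nu ∨ zeta = omega
kappa ∧ tau = ups
omega ∧ ups = ups
alpha ∨ pi = alpha
alpha ∧ iota = iota
alpha ∨ iota = alpha
ups ∧ alpha = ups
alpha ∧ ups = ups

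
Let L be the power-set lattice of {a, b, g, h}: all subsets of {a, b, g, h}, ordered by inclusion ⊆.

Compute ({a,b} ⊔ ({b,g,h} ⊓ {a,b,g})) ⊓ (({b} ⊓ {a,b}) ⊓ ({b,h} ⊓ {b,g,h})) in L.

{b}

{b,g,h} ∧ {a,b,g} = {b,g}
{a,b} ∨ {b,g} = {a,b,g}
{b} ∧ {a,b} = {b}
{b,h} ∧ {b,g,h} = {b,h}
{b} ∧ {b,h} = {b}
{a,b,g} ∧ {b} = {b}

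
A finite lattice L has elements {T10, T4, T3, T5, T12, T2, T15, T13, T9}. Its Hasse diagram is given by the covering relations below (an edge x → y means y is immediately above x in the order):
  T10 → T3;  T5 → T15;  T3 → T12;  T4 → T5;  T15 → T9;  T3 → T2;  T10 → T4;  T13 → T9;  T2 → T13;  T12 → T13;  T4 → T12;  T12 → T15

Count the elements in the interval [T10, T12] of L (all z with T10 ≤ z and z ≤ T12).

4

The interval [T10, T12] = {T10, T12, T3, T4}, which has 4 elements.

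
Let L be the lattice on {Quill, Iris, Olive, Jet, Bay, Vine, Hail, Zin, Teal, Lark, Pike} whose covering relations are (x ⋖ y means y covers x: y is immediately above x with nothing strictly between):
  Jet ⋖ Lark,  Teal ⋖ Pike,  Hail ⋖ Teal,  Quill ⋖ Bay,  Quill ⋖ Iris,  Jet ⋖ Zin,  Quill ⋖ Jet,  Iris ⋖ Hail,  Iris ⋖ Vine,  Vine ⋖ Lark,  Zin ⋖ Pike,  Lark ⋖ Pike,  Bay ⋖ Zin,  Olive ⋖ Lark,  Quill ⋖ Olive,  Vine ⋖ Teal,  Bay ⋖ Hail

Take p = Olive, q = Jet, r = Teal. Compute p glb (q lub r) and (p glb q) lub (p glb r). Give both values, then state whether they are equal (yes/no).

q lub r = Pike, so p glb (q lub r) = Olive glb Pike = Olive.
p glb q = Quill and p glb r = Quill, so (p glb q) lub (p glb r) = Quill lub Quill = Quill.
Equal: no.

Olive; Quill; no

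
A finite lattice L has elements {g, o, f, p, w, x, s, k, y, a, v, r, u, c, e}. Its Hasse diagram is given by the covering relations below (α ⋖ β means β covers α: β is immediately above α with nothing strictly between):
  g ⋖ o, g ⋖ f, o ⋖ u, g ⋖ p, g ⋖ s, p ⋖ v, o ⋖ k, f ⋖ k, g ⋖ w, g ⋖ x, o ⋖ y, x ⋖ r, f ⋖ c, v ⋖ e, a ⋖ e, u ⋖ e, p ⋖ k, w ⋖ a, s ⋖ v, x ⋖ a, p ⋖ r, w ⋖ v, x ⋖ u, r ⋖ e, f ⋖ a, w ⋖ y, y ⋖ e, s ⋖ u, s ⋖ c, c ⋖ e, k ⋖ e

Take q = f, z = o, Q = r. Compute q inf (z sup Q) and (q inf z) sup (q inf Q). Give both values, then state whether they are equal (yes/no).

f; g; no

z sup Q = e, so q inf (z sup Q) = f inf e = f.
q inf z = g and q inf Q = g, so (q inf z) sup (q inf Q) = g sup g = g.
Equal: no.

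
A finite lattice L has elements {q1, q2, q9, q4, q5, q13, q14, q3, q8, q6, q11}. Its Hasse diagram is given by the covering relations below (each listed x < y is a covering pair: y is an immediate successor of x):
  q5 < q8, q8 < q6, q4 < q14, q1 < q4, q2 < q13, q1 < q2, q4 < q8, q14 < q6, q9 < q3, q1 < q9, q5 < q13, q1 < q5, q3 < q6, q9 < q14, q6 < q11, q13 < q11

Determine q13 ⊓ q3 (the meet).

q1

Common lower bounds of {q13, q3}: q1.
The greatest among these is q1.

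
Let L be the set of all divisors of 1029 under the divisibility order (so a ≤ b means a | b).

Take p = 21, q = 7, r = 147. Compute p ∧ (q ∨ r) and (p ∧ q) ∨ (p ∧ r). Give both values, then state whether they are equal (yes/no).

q ∨ r = 147, so p ∧ (q ∨ r) = 21 ∧ 147 = 21.
p ∧ q = 7 and p ∧ r = 21, so (p ∧ q) ∨ (p ∧ r) = 7 ∨ 21 = 21.
Equal: yes.

21; 21; yes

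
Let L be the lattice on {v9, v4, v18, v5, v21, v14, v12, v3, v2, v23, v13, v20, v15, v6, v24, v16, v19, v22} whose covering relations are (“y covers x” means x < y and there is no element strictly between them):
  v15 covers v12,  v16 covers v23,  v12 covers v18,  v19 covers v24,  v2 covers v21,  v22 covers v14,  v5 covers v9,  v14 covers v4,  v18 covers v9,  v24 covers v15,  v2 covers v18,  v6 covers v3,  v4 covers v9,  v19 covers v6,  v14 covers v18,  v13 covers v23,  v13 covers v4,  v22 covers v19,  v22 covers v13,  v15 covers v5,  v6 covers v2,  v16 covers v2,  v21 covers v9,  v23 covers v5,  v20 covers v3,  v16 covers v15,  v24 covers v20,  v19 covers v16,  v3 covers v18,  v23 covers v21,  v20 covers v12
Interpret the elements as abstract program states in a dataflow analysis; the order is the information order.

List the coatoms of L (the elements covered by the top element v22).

v13, v14, v19

The coatoms are exactly the elements covered by v22: v13, v14, v19.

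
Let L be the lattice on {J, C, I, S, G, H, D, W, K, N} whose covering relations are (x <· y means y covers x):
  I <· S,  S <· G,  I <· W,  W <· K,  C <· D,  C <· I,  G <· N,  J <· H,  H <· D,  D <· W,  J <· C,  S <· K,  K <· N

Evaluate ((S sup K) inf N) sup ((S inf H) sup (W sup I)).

K

S ∨ K = K
K ∧ N = K
S ∧ H = J
W ∨ I = W
J ∨ W = W
K ∨ W = K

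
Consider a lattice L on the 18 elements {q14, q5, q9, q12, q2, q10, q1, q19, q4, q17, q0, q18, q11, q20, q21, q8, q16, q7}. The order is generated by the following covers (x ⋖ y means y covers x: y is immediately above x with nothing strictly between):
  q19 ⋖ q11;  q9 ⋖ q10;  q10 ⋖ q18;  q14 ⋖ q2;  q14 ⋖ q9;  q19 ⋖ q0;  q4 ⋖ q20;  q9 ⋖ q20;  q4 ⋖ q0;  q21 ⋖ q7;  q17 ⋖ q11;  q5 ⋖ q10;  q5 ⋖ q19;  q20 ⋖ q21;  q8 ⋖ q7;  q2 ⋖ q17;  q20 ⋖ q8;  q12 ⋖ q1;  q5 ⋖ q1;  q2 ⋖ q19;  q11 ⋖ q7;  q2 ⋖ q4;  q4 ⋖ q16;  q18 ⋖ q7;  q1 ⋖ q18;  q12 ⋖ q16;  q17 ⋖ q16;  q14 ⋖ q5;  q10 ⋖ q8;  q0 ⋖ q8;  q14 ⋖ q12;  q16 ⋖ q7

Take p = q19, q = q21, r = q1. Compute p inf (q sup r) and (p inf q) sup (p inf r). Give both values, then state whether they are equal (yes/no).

q sup r = q7, so p inf (q sup r) = q19 inf q7 = q19.
p inf q = q2 and p inf r = q5, so (p inf q) sup (p inf r) = q2 sup q5 = q19.
Equal: yes.

q19; q19; yes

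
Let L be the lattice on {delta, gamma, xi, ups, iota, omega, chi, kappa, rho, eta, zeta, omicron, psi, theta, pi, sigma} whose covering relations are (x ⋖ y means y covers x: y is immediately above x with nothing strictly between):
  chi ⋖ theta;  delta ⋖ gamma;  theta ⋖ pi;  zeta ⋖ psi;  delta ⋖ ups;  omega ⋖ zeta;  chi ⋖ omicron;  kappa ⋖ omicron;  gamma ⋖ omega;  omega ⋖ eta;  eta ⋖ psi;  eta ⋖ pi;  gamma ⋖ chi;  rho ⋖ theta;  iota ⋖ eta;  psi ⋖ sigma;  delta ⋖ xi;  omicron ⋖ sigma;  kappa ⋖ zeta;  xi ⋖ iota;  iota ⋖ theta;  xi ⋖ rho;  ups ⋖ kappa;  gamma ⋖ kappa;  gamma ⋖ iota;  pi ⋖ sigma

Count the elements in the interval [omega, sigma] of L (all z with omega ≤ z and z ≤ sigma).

6

The interval [omega, sigma] = {eta, omega, pi, psi, sigma, zeta}, which has 6 elements.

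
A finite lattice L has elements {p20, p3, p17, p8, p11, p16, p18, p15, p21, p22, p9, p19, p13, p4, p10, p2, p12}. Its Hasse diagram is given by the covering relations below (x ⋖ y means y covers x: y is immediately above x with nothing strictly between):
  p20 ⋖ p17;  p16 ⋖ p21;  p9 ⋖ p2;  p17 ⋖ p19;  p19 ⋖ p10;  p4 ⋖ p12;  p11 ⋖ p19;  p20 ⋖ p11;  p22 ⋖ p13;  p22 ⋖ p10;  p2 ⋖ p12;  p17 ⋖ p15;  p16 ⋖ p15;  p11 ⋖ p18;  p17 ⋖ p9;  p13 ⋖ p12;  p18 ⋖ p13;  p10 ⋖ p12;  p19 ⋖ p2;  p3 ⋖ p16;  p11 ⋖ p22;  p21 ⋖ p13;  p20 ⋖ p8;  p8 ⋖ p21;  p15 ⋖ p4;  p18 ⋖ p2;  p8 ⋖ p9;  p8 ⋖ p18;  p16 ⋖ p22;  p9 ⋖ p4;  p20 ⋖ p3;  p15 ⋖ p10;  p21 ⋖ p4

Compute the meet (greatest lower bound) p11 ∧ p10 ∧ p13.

p11

Common lower bounds of {p11, p10, p13}: p11, p20.
The greatest among these is p11.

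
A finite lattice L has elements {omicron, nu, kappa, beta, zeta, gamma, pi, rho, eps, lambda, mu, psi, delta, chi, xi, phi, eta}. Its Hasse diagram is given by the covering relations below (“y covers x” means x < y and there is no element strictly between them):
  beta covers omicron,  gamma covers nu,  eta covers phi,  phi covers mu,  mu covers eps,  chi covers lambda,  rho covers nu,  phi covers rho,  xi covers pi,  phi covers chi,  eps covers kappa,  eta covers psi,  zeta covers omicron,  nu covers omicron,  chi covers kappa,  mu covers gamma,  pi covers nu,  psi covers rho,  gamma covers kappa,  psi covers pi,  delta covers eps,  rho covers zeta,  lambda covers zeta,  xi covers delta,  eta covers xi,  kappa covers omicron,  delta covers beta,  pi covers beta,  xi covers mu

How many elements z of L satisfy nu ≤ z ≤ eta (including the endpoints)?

9

The interval [nu, eta] = {eta, gamma, mu, nu, phi, pi, psi, rho, xi}, which has 9 elements.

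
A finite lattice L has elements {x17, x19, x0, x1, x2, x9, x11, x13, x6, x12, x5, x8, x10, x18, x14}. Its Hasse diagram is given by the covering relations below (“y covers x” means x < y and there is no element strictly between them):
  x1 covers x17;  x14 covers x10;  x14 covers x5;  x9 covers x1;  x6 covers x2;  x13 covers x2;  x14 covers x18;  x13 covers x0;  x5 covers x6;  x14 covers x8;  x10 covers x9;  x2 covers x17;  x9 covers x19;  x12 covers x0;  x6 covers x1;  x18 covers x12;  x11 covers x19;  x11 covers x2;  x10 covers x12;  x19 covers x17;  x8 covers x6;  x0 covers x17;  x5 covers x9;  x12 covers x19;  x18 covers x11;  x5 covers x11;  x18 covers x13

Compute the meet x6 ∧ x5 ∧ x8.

Common lower bounds of {x6, x5, x8}: x1, x17, x2, x6.
The greatest among these is x6.

x6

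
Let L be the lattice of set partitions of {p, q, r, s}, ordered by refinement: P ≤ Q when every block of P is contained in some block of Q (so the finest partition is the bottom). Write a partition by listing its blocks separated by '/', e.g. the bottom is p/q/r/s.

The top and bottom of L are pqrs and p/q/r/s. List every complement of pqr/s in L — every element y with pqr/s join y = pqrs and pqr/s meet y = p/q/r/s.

p/q/rs, p/qs/r, ps/q/r

Need y with pqr/s ∨ y = pqrs and pqr/s ∧ y = p/q/r/s.
Checking each element gives: p/q/rs, p/qs/r, ps/q/r.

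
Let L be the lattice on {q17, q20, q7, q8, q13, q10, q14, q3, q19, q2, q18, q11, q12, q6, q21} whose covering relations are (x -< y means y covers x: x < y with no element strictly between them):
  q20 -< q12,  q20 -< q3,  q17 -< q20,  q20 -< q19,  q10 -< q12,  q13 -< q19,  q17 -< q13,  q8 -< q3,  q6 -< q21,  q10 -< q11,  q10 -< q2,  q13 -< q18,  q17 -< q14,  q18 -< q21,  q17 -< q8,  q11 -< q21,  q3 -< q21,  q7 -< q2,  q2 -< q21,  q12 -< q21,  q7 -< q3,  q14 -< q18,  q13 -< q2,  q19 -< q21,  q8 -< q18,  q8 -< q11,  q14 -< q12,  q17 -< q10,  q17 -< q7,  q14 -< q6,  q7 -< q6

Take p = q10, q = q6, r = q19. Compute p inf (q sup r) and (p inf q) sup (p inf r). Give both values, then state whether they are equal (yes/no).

q sup r = q21, so p inf (q sup r) = q10 inf q21 = q10.
p inf q = q17 and p inf r = q17, so (p inf q) sup (p inf r) = q17 sup q17 = q17.
Equal: no.

q10; q17; no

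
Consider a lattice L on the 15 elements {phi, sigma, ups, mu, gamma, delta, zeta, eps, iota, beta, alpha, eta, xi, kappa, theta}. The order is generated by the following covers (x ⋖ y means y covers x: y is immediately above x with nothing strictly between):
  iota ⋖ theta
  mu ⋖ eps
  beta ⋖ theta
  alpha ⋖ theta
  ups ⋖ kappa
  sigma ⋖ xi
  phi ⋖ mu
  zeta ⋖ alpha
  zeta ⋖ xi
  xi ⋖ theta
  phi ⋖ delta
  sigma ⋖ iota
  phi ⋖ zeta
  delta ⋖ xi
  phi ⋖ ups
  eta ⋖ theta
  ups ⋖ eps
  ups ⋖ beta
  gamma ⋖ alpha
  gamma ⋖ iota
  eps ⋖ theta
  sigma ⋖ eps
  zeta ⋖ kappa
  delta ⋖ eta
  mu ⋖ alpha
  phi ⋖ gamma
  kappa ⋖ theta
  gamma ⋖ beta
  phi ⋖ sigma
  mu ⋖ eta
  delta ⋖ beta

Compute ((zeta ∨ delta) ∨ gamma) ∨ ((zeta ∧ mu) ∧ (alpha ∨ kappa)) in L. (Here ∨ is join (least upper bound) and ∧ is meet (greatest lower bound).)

theta

zeta ∨ delta = xi
xi ∨ gamma = theta
zeta ∧ mu = phi
alpha ∨ kappa = theta
phi ∧ theta = phi
theta ∨ phi = theta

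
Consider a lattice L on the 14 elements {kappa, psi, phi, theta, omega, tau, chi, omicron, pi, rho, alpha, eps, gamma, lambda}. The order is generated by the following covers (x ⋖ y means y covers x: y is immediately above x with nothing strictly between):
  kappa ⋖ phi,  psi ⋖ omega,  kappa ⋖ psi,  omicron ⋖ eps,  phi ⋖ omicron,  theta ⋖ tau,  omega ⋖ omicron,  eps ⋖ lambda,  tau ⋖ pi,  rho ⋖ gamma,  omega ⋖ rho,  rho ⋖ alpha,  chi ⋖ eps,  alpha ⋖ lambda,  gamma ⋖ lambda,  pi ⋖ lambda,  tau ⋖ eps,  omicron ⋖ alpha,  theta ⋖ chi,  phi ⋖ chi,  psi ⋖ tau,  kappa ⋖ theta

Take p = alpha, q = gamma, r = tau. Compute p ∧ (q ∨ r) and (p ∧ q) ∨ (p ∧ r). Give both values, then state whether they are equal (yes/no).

q ∨ r = lambda, so p ∧ (q ∨ r) = alpha ∧ lambda = alpha.
p ∧ q = rho and p ∧ r = psi, so (p ∧ q) ∨ (p ∧ r) = rho ∨ psi = rho.
Equal: no.

alpha; rho; no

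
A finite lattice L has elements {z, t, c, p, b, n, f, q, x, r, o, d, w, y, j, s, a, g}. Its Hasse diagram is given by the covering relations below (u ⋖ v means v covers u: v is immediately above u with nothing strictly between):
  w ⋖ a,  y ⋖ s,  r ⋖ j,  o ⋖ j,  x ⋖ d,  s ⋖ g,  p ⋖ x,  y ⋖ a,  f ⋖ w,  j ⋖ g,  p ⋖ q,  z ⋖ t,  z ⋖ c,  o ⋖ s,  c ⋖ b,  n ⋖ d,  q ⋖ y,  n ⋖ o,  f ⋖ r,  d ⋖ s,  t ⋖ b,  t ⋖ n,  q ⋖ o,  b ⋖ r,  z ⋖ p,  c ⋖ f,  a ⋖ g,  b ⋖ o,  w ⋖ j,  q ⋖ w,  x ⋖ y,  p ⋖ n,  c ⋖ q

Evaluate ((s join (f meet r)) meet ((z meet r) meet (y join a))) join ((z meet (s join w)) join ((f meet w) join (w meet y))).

f ∧ r = f
s ∨ f = g
z ∧ r = z
y ∨ a = a
z ∧ a = z
g ∧ z = z
s ∨ w = g
z ∧ g = z
f ∧ w = f
w ∧ y = q
f ∨ q = w
z ∨ w = w
z ∨ w = w

w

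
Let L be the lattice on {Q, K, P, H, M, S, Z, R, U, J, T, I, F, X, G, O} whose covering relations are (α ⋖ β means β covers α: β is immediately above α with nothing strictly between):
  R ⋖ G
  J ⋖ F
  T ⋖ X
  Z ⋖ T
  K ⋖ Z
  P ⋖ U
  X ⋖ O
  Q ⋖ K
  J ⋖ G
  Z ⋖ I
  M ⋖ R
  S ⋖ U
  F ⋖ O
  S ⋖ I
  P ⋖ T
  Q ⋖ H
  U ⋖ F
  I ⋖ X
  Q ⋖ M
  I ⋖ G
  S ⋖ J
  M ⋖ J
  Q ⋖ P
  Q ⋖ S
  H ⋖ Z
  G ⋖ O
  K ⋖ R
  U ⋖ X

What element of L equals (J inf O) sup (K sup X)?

O

J ∧ O = J
K ∨ X = X
J ∨ X = O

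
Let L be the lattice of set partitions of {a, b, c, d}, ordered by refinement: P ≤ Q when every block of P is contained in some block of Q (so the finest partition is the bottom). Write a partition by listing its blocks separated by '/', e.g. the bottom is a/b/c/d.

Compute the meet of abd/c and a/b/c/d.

The meet (common refinement) of abd/c and a/b/c/d intersects blocks pairwise, giving a/b/c/d.

a/b/c/d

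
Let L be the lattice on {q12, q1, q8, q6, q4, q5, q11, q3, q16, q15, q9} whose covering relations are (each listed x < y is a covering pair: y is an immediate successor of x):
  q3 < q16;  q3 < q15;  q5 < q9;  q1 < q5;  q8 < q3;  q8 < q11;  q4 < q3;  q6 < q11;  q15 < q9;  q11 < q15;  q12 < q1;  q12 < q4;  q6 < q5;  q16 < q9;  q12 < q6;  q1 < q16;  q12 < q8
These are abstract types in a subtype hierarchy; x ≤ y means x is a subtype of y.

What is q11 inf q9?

q11

Common lower bounds of {q11, q9}: q11, q12, q6, q8.
The greatest among these is q11.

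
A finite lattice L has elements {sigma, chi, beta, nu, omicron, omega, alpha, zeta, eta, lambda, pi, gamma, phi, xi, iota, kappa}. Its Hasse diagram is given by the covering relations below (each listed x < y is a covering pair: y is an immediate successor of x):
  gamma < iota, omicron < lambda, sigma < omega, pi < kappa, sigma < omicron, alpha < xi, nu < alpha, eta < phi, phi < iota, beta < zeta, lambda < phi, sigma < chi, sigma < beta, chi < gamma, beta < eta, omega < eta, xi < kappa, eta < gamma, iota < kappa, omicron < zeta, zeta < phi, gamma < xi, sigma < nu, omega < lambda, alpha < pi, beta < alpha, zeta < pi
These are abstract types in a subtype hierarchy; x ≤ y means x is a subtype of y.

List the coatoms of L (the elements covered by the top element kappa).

iota, pi, xi

The coatoms are exactly the elements covered by kappa: iota, pi, xi.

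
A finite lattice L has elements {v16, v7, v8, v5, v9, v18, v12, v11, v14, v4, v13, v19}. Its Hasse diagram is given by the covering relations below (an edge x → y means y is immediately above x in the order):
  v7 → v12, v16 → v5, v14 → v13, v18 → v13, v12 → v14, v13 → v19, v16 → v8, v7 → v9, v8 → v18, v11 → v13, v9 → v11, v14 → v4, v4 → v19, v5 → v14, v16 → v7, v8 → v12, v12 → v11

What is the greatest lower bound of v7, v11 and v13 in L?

Common lower bounds of {v7, v11, v13}: v16, v7.
The greatest among these is v7.

v7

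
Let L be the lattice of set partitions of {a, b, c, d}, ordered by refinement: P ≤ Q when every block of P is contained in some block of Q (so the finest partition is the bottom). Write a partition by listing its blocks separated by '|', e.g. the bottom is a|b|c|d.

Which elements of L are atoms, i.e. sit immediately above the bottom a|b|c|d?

ab|c|d, ac|b|d, ad|b|c, a|bc|d, a|bd|c, a|b|cd

The atoms are exactly the elements that cover a|b|c|d: ab|c|d, ac|b|d, ad|b|c, a|bc|d, a|bd|c, a|b|cd.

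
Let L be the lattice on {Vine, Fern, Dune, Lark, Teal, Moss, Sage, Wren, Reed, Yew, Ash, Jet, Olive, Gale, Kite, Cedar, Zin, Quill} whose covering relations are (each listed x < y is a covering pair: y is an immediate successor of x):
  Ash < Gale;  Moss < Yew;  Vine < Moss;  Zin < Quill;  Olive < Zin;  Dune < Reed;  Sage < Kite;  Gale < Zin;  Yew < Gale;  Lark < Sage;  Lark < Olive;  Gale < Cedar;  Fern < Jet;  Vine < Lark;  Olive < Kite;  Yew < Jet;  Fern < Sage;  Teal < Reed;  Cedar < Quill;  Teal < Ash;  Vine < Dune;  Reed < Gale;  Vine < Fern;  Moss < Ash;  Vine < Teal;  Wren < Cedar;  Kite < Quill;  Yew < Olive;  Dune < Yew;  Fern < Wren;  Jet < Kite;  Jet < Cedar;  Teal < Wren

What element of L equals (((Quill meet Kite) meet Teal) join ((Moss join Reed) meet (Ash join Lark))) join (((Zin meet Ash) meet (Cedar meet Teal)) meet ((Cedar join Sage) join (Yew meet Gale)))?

Quill ∧ Kite = Kite
Kite ∧ Teal = Vine
Moss ∨ Reed = Gale
Ash ∨ Lark = Zin
Gale ∧ Zin = Gale
Vine ∨ Gale = Gale
Zin ∧ Ash = Ash
Cedar ∧ Teal = Teal
Ash ∧ Teal = Teal
Cedar ∨ Sage = Quill
Yew ∧ Gale = Yew
Quill ∨ Yew = Quill
Teal ∧ Quill = Teal
Gale ∨ Teal = Gale

Gale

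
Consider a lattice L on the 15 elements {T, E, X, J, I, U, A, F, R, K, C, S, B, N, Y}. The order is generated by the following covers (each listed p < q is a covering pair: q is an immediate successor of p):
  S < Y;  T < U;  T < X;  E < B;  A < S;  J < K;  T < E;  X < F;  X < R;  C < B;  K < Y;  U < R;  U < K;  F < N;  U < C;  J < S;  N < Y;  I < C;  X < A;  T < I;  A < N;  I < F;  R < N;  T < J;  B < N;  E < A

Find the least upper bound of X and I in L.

Common upper bounds of {X, I}: F, N, Y.
The least among these is F.

F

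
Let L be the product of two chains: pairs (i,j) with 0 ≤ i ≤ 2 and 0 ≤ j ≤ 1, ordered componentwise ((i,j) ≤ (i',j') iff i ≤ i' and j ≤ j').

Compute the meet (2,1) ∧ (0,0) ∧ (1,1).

(0,0)

Common lower bounds of {(2,1), (0,0), (1,1)}: (0,0).
The greatest among these is (0,0).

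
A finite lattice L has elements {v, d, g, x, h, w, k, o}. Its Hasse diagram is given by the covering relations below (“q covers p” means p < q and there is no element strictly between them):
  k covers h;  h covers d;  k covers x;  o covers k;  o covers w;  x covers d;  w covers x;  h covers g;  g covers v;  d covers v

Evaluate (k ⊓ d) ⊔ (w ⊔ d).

w

k ∧ d = d
w ∨ d = w
d ∨ w = w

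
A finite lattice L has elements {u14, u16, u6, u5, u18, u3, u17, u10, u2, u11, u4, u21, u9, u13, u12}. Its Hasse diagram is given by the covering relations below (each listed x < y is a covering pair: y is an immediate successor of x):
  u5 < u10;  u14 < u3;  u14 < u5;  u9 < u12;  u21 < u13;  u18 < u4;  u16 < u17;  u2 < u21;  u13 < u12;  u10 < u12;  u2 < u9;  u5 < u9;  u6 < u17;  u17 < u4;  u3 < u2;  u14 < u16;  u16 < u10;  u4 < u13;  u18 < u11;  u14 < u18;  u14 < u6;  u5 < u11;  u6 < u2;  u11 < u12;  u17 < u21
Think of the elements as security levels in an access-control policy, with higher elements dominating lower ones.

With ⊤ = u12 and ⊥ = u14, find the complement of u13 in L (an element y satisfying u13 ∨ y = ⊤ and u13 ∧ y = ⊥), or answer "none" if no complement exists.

u5

Need y with u13 ∨ y = u12 and u13 ∧ y = u14.
Checking each element gives: u5.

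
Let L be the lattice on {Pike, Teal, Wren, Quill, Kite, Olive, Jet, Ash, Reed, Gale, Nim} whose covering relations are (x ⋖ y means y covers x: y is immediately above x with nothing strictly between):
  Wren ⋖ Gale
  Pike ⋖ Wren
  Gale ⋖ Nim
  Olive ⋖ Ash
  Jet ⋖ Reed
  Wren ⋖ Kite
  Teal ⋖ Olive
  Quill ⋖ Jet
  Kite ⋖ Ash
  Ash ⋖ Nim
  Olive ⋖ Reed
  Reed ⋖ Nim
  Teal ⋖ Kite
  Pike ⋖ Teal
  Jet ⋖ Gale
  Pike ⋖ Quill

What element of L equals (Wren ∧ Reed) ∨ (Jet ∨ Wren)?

Wren ∧ Reed = Pike
Jet ∨ Wren = Gale
Pike ∨ Gale = Gale

Gale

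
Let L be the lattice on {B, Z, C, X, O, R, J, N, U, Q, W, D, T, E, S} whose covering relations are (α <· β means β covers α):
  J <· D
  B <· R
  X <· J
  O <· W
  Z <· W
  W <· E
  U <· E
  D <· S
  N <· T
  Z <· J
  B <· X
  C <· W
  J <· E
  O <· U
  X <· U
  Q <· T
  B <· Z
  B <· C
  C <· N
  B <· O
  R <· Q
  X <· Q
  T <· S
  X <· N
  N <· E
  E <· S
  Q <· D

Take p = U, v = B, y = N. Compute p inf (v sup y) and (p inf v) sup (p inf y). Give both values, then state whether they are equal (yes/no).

v sup y = N, so p inf (v sup y) = U inf N = X.
p inf v = B and p inf y = X, so (p inf v) sup (p inf y) = B sup X = X.
Equal: yes.

X; X; yes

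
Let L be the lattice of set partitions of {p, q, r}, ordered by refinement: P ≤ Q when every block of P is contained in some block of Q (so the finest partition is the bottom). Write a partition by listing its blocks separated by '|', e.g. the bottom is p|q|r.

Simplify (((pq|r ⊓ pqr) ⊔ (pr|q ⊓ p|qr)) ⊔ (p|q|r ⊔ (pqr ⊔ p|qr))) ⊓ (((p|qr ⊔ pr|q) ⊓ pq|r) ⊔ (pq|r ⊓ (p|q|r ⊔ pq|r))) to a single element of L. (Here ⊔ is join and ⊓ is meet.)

pq|r ∧ pqr = pq|r
pr|q ∧ p|qr = p|q|r
pq|r ∨ p|q|r = pq|r
pqr ∨ p|qr = pqr
p|q|r ∨ pqr = pqr
pq|r ∨ pqr = pqr
p|qr ∨ pr|q = pqr
pqr ∧ pq|r = pq|r
p|q|r ∨ pq|r = pq|r
pq|r ∧ pq|r = pq|r
pq|r ∨ pq|r = pq|r
pqr ∧ pq|r = pq|r

pq|r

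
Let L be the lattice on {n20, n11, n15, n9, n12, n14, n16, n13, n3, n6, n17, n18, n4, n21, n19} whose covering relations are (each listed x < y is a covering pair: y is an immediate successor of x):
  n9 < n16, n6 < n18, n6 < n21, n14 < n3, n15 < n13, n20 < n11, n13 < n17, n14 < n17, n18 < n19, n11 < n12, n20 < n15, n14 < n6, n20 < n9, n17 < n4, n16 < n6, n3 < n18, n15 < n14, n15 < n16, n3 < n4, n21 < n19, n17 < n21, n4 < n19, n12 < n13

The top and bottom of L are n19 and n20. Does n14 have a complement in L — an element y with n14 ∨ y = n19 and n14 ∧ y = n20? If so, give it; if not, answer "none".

For every candidate y, either n14 ∨ y ≠ n19 or n14 ∧ y ≠ n20; no complement exists.

none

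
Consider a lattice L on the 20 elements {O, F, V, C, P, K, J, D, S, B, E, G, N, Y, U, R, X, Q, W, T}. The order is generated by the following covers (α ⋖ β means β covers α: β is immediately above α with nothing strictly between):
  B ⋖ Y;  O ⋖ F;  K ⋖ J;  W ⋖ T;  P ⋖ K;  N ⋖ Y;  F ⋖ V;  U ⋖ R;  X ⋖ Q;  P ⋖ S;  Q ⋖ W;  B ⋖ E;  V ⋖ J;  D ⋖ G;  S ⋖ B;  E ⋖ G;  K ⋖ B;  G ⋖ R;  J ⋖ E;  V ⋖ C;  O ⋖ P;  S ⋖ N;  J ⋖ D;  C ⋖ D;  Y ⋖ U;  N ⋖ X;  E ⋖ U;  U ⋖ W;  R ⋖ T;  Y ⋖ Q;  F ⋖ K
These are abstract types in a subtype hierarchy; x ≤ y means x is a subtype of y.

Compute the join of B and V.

Common upper bounds of {B, V}: E, G, R, T, U, W.
The least among these is E.

E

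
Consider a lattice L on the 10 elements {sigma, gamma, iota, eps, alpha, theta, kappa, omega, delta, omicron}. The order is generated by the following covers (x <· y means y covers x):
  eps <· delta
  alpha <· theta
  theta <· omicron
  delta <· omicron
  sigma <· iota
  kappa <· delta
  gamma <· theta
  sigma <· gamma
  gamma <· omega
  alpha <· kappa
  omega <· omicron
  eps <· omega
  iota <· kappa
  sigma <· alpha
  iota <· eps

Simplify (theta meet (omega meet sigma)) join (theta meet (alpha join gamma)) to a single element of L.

omega ∧ sigma = sigma
theta ∧ sigma = sigma
alpha ∨ gamma = theta
theta ∧ theta = theta
sigma ∨ theta = theta

theta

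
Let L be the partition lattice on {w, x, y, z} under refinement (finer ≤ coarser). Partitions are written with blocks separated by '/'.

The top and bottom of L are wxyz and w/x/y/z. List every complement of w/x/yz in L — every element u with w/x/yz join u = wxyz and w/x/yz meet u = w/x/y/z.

Need u with w/x/yz ∨ u = wxyz and w/x/yz ∧ u = w/x/y/z.
Checking each element gives: wxy/z, wxz/y, wy/xz, wz/xy.

wxy/z, wxz/y, wy/xz, wz/xy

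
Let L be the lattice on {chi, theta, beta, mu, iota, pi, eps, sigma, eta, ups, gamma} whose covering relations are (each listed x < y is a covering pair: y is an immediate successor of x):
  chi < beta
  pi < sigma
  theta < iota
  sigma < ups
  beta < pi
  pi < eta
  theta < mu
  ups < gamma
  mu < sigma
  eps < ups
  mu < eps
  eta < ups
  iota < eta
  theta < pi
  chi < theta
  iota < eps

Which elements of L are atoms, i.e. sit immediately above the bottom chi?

The atoms are exactly the elements that cover chi: beta, theta.

beta, theta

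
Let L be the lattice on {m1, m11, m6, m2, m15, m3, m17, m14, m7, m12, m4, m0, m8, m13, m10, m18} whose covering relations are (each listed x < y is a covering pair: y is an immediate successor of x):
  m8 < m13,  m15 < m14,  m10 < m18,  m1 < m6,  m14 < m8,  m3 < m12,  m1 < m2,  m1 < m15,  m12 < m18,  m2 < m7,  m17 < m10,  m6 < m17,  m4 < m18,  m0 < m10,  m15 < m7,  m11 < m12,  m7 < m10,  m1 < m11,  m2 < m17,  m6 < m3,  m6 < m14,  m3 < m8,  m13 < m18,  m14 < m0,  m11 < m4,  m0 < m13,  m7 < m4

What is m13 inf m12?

Common lower bounds of {m13, m12}: m1, m3, m6.
The greatest among these is m3.

m3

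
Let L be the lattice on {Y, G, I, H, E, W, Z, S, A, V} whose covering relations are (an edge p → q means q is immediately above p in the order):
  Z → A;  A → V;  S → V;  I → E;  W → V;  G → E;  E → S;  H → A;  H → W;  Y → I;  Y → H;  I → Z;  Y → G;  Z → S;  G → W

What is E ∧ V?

E

Common lower bounds of {E, V}: E, G, I, Y.
The greatest among these is E.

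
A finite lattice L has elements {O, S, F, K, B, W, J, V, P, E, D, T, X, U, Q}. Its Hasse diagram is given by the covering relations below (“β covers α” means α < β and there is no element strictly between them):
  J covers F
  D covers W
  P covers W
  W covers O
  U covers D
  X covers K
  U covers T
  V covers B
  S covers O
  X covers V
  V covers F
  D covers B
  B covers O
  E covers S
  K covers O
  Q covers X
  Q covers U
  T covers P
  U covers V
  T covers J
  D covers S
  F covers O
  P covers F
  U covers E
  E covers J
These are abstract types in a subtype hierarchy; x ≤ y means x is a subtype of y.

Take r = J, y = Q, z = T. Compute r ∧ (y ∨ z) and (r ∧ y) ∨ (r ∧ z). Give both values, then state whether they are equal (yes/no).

y ∨ z = Q, so r ∧ (y ∨ z) = J ∧ Q = J.
r ∧ y = J and r ∧ z = J, so (r ∧ y) ∨ (r ∧ z) = J ∨ J = J.
Equal: yes.

J; J; yes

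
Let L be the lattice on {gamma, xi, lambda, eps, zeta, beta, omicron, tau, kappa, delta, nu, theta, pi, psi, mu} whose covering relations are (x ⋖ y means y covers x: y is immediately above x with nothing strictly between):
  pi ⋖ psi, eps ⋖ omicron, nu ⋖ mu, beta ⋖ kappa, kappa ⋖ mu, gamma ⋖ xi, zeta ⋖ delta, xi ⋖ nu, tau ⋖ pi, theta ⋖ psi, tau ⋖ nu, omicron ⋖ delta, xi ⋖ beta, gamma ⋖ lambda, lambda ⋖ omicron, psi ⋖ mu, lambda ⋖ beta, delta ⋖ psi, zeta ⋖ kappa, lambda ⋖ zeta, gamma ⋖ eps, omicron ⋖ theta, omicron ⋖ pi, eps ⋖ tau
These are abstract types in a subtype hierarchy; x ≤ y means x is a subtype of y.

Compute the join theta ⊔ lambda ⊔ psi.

psi

Common upper bounds of {theta, lambda, psi}: mu, psi.
The least among these is psi.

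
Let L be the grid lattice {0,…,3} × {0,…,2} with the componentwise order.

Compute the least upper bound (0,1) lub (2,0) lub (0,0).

(2,1)

In a product of chains, the join is componentwise max, giving (2,1).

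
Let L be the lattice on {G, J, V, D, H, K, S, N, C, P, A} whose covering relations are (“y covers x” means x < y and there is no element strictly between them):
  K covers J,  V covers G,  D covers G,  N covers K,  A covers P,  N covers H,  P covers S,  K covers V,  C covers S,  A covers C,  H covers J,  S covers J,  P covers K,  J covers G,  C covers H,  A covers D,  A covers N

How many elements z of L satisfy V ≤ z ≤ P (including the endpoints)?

3

The interval [V, P] = {K, P, V}, which has 3 elements.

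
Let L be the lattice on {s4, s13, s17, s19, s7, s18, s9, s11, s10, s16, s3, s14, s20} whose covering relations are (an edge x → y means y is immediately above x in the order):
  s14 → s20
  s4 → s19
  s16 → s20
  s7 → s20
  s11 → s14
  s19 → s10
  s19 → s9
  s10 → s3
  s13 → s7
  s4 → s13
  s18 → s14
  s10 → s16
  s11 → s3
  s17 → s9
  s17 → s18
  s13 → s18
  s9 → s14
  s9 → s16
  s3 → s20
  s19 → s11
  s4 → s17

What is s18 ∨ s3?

Common upper bounds of {s18, s3}: s20.
The least among these is s20.

s20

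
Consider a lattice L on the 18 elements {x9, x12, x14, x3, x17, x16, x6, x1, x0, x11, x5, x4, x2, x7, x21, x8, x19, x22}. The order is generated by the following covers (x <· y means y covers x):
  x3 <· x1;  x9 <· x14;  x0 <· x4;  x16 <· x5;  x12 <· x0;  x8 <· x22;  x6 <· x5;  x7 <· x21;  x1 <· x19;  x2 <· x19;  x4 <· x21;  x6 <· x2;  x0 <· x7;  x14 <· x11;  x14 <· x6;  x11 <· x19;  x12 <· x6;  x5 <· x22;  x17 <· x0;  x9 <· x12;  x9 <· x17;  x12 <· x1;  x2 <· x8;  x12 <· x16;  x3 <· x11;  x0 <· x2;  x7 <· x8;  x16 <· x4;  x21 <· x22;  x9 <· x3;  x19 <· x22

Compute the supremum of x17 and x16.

Common upper bounds of {x17, x16}: x21, x22, x4.
The least among these is x4.

x4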